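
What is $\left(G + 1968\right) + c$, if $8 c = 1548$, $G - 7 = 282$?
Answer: $\frac{4901}{2} \approx 2450.5$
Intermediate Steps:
$G = 289$ ($G = 7 + 282 = 289$)
$c = \frac{387}{2}$ ($c = \frac{1}{8} \cdot 1548 = \frac{387}{2} \approx 193.5$)
$\left(G + 1968\right) + c = \left(289 + 1968\right) + \frac{387}{2} = 2257 + \frac{387}{2} = \frac{4901}{2}$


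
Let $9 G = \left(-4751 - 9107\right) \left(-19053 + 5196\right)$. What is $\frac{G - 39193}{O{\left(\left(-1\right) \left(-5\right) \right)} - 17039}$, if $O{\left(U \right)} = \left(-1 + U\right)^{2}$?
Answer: $- \frac{63892523}{51069} \approx -1251.1$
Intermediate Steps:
$G = \frac{64010102}{3}$ ($G = \frac{\left(-4751 - 9107\right) \left(-19053 + 5196\right)}{9} = \frac{\left(-13858\right) \left(-13857\right)}{9} = \frac{1}{9} \cdot 192030306 = \frac{64010102}{3} \approx 2.1337 \cdot 10^{7}$)
$\frac{G - 39193}{O{\left(\left(-1\right) \left(-5\right) \right)} - 17039} = \frac{\frac{64010102}{3} - 39193}{\left(-1 - -5\right)^{2} - 17039} = \frac{63892523}{3 \left(\left(-1 + 5\right)^{2} - 17039\right)} = \frac{63892523}{3 \left(4^{2} - 17039\right)} = \frac{63892523}{3 \left(16 - 17039\right)} = \frac{63892523}{3 \left(-17023\right)} = \frac{63892523}{3} \left(- \frac{1}{17023}\right) = - \frac{63892523}{51069}$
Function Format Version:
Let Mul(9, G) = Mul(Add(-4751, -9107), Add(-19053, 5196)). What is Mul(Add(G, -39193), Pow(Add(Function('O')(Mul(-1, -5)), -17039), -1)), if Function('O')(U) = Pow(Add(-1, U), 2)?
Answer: Rational(-63892523, 51069) ≈ -1251.1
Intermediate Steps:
G = Rational(64010102, 3) (G = Mul(Rational(1, 9), Mul(Add(-4751, -9107), Add(-19053, 5196))) = Mul(Rational(1, 9), Mul(-13858, -13857)) = Mul(Rational(1, 9), 192030306) = Rational(64010102, 3) ≈ 2.1337e+7)
Mul(Add(G, -39193), Pow(Add(Function('O')(Mul(-1, -5)), -17039), -1)) = Mul(Add(Rational(64010102, 3), -39193), Pow(Add(Pow(Add(-1, Mul(-1, -5)), 2), -17039), -1)) = Mul(Rational(63892523, 3), Pow(Add(Pow(Add(-1, 5), 2), -17039), -1)) = Mul(Rational(63892523, 3), Pow(Add(Pow(4, 2), -17039), -1)) = Mul(Rational(63892523, 3), Pow(Add(16, -17039), -1)) = Mul(Rational(63892523, 3), Pow(-17023, -1)) = Mul(Rational(63892523, 3), Rational(-1, 17023)) = Rational(-63892523, 51069)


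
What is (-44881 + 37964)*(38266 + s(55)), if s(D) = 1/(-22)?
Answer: -5823083367/22 ≈ -2.6469e+8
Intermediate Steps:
s(D) = -1/22
(-44881 + 37964)*(38266 + s(55)) = (-44881 + 37964)*(38266 - 1/22) = -6917*841851/22 = -5823083367/22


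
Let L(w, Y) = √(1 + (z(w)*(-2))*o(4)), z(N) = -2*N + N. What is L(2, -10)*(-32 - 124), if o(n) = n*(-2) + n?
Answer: -156*I*√15 ≈ -604.19*I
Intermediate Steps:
o(n) = -n (o(n) = -2*n + n = -n)
z(N) = -N
L(w, Y) = √(1 - 8*w) (L(w, Y) = √(1 + (-w*(-2))*(-1*4)) = √(1 + (2*w)*(-4)) = √(1 - 8*w))
L(2, -10)*(-32 - 124) = √(1 - 8*2)*(-32 - 124) = √(1 - 16)*(-156) = √(-15)*(-156) = (I*√15)*(-156) = -156*I*√15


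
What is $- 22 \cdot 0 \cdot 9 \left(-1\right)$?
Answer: $0$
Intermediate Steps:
$- 22 \cdot 0 \cdot 9 \left(-1\right) = - 22 \cdot 0 \left(-1\right) = \left(-22\right) 0 = 0$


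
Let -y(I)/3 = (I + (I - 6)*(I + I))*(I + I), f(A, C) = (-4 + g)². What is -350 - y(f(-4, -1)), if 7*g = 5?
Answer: 830247724/117649 ≈ 7057.0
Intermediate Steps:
g = 5/7 (g = (⅐)*5 = 5/7 ≈ 0.71429)
f(A, C) = 529/49 (f(A, C) = (-4 + 5/7)² = (-23/7)² = 529/49)
y(I) = -6*I*(I + 2*I*(-6 + I)) (y(I) = -3*(I + (I - 6)*(I + I))*(I + I) = -3*(I + (-6 + I)*(2*I))*2*I = -3*(I + 2*I*(-6 + I))*2*I = -6*I*(I + 2*I*(-6 + I)))
-350 - y(f(-4, -1)) = -350 - (529/49)²*(66 - 12*529/49) = -350 - 279841*(66 - 6348/49)/2401 = -350 - 279841*(-3114)/(2401*49) = -350 - 1*(-871424874/117649) = -350 + 871424874/117649 = 830247724/117649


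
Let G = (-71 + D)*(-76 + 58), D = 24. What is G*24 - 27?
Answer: 20277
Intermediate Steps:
G = 846 (G = (-71 + 24)*(-76 + 58) = -47*(-18) = 846)
G*24 - 27 = 846*24 - 27 = 20304 - 27 = 20277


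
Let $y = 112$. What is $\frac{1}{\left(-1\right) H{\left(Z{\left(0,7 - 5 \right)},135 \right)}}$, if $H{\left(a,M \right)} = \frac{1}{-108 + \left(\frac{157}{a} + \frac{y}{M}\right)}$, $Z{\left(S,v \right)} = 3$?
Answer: $\frac{7403}{135} \approx 54.837$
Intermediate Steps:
$H{\left(a,M \right)} = \frac{1}{-108 + \frac{112}{M} + \frac{157}{a}}$ ($H{\left(a,M \right)} = \frac{1}{-108 + \left(\frac{157}{a} + \frac{112}{M}\right)} = \frac{1}{-108 + \left(\frac{112}{M} + \frac{157}{a}\right)} = \frac{1}{-108 + \frac{112}{M} + \frac{157}{a}}$)
$\frac{1}{\left(-1\right) H{\left(Z{\left(0,7 - 5 \right)},135 \right)}} = \frac{1}{\left(-1\right) 135 \cdot 3 \frac{1}{112 \cdot 3 + 157 \cdot 135 - 14580 \cdot 3}} = \frac{1}{\left(-1\right) 135 \cdot 3 \frac{1}{336 + 21195 - 43740}} = \frac{1}{\left(-1\right) 135 \cdot 3 \frac{1}{-22209}} = \frac{1}{\left(-1\right) 135 \cdot 3 \left(- \frac{1}{22209}\right)} = \frac{1}{\left(-1\right) \left(- \frac{135}{7403}\right)} = \frac{1}{\frac{135}{7403}} = \frac{7403}{135}$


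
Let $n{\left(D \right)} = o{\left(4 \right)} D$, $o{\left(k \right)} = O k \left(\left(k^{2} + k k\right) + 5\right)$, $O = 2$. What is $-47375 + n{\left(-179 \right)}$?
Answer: $-100359$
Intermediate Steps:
$o{\left(k \right)} = 2 k \left(5 + 2 k^{2}\right)$ ($o{\left(k \right)} = 2 k \left(\left(k^{2} + k k\right) + 5\right) = 2 k \left(\left(k^{2} + k^{2}\right) + 5\right) = 2 k \left(2 k^{2} + 5\right) = 2 k \left(5 + 2 k^{2}\right)$)
$n{\left(D \right)} = 296 D$ ($n{\left(D \right)} = \left(4 \cdot 4^{3} + 10 \cdot 4\right) D = \left(4 \cdot 64 + 40\right) D = \left(256 + 40\right) D = 296 D$)
$-47375 + n{\left(-179 \right)} = -47375 + 296 \left(-179\right) = -47375 - 52984 = -100359$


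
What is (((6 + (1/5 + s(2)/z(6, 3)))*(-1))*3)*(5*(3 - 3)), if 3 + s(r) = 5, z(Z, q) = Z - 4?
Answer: 0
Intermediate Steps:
z(Z, q) = -4 + Z
s(r) = 2 (s(r) = -3 + 5 = 2)
(((6 + (1/5 + s(2)/z(6, 3)))*(-1))*3)*(5*(3 - 3)) = (((6 + (1/5 + 2/(-4 + 6)))*(-1))*3)*(5*(3 - 3)) = (((6 + (1*(⅕) + 2/2))*(-1))*3)*(5*0) = (((6 + (⅕ + 2*(½)))*(-1))*3)*0 = (((6 + (⅕ + 1))*(-1))*3)*0 = (((6 + 6/5)*(-1))*3)*0 = (((36/5)*(-1))*3)*0 = -36/5*3*0 = -108/5*0 = 0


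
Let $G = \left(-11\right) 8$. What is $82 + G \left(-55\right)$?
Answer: $4922$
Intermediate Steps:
$G = -88$
$82 + G \left(-55\right) = 82 - -4840 = 82 + 4840 = 4922$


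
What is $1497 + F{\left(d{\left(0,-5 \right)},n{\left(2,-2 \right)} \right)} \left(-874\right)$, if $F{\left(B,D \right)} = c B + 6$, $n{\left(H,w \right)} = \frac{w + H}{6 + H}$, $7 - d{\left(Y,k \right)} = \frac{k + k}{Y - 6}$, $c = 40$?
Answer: $- \frac{570601}{3} \approx -1.902 \cdot 10^{5}$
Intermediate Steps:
$d{\left(Y,k \right)} = 7 - \frac{2 k}{-6 + Y}$ ($d{\left(Y,k \right)} = 7 - \frac{k + k}{Y - 6} = 7 - \frac{2 k}{-6 + Y}$)
$n{\left(H,w \right)} = \frac{H + w}{6 + H}$
$F{\left(B,D \right)} = 6 + 40 B$ ($F{\left(B,D \right)} = 40 B + 6 = 6 + 40 B$)
$1497 + F{\left(d{\left(0,-5 \right)},n{\left(2,-2 \right)} \right)} \left(-874\right) = 1497 + \left(6 + 40 \frac{-42 - -10 + 7 \cdot 0}{-6 + 0}\right) \left(-874\right) = 1497 + \left(6 + 40 \frac{-42 + 10 + 0}{-6}\right) \left(-874\right) = 1497 + \left(6 + 40 \left(\left(- \frac{1}{6}\right) \left(-32\right)\right)\right) \left(-874\right) = 1497 + \left(6 + 40 \cdot \frac{16}{3}\right) \left(-874\right) = 1497 + \left(6 + \frac{640}{3}\right) \left(-874\right) = 1497 + \frac{658}{3} \left(-874\right) = 1497 - \frac{575092}{3} = - \frac{570601}{3}$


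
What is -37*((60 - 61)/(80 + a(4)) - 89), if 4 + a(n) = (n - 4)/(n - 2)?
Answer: 250305/76 ≈ 3293.5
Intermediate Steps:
a(n) = -4 + (-4 + n)/(-2 + n) (a(n) = -4 + (n - 4)/(n - 2) = -4 + (-4 + n)/(-2 + n))
-37*((60 - 61)/(80 + a(4)) - 89) = -37*((60 - 61)/(80 + (4 - 3*4)/(-2 + 4)) - 89) = -37*(-1/(80 + (4 - 12)/2) - 89) = -37*(-1/(80 + (1/2)*(-8)) - 89) = -37*(-1/(80 - 4) - 89) = -37*(-1/76 - 89) = -37*(-6765/76) = 250305/76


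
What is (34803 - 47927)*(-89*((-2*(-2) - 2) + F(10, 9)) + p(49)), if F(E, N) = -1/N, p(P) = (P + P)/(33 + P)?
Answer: 808333408/369 ≈ 2.1906e+6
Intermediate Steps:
p(P) = 2*P/(33 + P) (p(P) = (2*P)/(33 + P) = 2*P/(33 + P))
(34803 - 47927)*(-89*((-2*(-2) - 2) + F(10, 9)) + p(49)) = (34803 - 47927)*(-89*((-2*(-2) - 2) - 1/9) + 2*49/(33 + 49)) = -13124*(-89*((4 - 2) - 1*1/9) + 2*49/82) = -13124*(-89*(2 - 1/9) + 2*49*(1/82)) = -13124*(-89*17/9 + 49/41) = -13124*(-1513/9 + 49/41) = -13124*(-61592/369) = 808333408/369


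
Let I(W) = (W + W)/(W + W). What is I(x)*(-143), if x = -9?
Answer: -143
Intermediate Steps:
I(W) = 1 (I(W) = (2*W)/((2*W)) = (2*W)*(1/(2*W)) = 1)
I(x)*(-143) = 1*(-143) = -143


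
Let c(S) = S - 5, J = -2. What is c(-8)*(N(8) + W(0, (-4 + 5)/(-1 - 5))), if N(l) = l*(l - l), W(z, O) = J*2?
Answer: 52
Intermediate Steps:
c(S) = -5 + S
W(z, O) = -4 (W(z, O) = -2*2 = -4)
N(l) = 0 (N(l) = l*0 = 0)
c(-8)*(N(8) + W(0, (-4 + 5)/(-1 - 5))) = (-5 - 8)*(0 - 4) = -13*(-4) = 52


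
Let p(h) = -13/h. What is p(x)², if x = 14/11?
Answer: 20449/196 ≈ 104.33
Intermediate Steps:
x = 14/11 (x = 14*(1/11) = 14/11 ≈ 1.2727)
p(x)² = (-13/14/11)² = (-13*11/14)² = (-143/14)² = 20449/196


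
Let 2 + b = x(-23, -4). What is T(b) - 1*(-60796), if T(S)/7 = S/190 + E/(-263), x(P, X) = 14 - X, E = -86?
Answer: 1519059978/24985 ≈ 60799.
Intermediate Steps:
b = 16 (b = -2 + (14 - 1*(-4)) = -2 + (14 + 4) = -2 + 18 = 16)
T(S) = 602/263 + 7*S/190 (T(S) = 7*(S/190 - 86/(-263)) = 7*(S*(1/190) - 86*(-1/263)) = 7*(S/190 + 86/263) = 7*(86/263 + S/190) = 602/263 + 7*S/190)
T(b) - 1*(-60796) = (602/263 + (7/190)*16) - 1*(-60796) = (602/263 + 56/95) + 60796 = 71918/24985 + 60796 = 1519059978/24985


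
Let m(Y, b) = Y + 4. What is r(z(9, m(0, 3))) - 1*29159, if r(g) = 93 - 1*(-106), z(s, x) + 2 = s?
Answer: -28960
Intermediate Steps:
m(Y, b) = 4 + Y
z(s, x) = -2 + s
r(g) = 199 (r(g) = 93 + 106 = 199)
r(z(9, m(0, 3))) - 1*29159 = 199 - 1*29159 = 199 - 29159 = -28960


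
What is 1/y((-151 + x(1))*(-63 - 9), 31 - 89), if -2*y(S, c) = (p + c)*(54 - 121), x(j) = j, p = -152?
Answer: -1/7035 ≈ -0.00014215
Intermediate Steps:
y(S, c) = -5092 + 67*c/2 (y(S, c) = -(-152 + c)*(54 - 121)/2 = -(-152 + c)*(-67)/2 = -(10184 - 67*c)/2 = -5092 + 67*c/2)
1/y((-151 + x(1))*(-63 - 9), 31 - 89) = 1/(-5092 + 67*(31 - 89)/2) = 1/(-5092 + (67/2)*(-58)) = 1/(-5092 - 1943) = 1/(-7035) = -1/7035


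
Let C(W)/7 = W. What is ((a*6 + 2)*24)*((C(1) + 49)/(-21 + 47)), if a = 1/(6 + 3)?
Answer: 1792/13 ≈ 137.85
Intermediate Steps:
C(W) = 7*W
a = ⅑ (a = 1/9 = ⅑ ≈ 0.11111)
((a*6 + 2)*24)*((C(1) + 49)/(-21 + 47)) = (((⅑)*6 + 2)*24)*((7*1 + 49)/(-21 + 47)) = ((⅔ + 2)*24)*((7 + 49)/26) = ((8/3)*24)*(56*(1/26)) = 64*(28/13) = 1792/13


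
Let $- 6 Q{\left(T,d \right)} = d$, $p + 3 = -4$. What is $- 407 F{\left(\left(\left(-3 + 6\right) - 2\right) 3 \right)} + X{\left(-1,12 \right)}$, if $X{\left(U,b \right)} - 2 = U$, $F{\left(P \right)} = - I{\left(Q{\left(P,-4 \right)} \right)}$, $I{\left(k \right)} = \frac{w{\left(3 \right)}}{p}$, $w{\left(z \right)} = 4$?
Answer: $- \frac{1621}{7} \approx -231.57$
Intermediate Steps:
$p = -7$ ($p = -3 - 4 = -7$)
$Q{\left(T,d \right)} = - \frac{d}{6}$
$I{\left(k \right)} = - \frac{4}{7}$ ($I{\left(k \right)} = \frac{4}{-7} = 4 \left(- \frac{1}{7}\right) = - \frac{4}{7}$)
$F{\left(P \right)} = \frac{4}{7}$ ($F{\left(P \right)} = \left(-1\right) \left(- \frac{4}{7}\right) = \frac{4}{7}$)
$X{\left(U,b \right)} = 2 + U$
$- 407 F{\left(\left(\left(-3 + 6\right) - 2\right) 3 \right)} + X{\left(-1,12 \right)} = \left(-407\right) \frac{4}{7} + \left(2 - 1\right) = - \frac{1628}{7} + 1 = - \frac{1621}{7}$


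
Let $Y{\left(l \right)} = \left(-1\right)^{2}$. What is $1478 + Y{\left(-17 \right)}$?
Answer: $1479$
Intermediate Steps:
$Y{\left(l \right)} = 1$
$1478 + Y{\left(-17 \right)} = 1478 + 1 = 1479$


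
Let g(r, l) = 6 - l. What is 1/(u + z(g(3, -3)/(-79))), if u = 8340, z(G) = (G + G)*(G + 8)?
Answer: 6241/52038726 ≈ 0.00011993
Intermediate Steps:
z(G) = 2*G*(8 + G) (z(G) = (2*G)*(8 + G) = 2*G*(8 + G))
1/(u + z(g(3, -3)/(-79))) = 1/(8340 + 2*((6 - 1*(-3))/(-79))*(8 + (6 - 1*(-3))/(-79))) = 1/(8340 + 2*((6 + 3)*(-1/79))*(8 + (6 + 3)*(-1/79))) = 1/(8340 + 2*(9*(-1/79))*(8 + 9*(-1/79))) = 1/(8340 + 2*(-9/79)*(8 - 9/79)) = 1/(8340 + 2*(-9/79)*(623/79)) = 1/(8340 - 11214/6241) = 1/(52038726/6241) = 6241/52038726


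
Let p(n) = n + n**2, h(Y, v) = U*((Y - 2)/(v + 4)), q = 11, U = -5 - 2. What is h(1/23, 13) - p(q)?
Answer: -51297/391 ≈ -131.19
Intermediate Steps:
U = -7
h(Y, v) = -7*(-2 + Y)/(4 + v) (h(Y, v) = -7*(Y - 2)/(v + 4) = -7*(-2 + Y)/(4 + v))
h(1/23, 13) - p(q) = 7*(2 - 1/23)/(4 + 13) - 11*(1 + 11) = 7*(2 - 1*1/23)/17 - 11*12 = 7*(1/17)*(2 - 1/23) - 1*132 = 7*(1/17)*(45/23) - 132 = 315/391 - 132 = -51297/391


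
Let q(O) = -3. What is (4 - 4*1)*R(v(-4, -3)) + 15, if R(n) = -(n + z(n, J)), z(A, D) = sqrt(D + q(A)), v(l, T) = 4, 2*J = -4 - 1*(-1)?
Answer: 15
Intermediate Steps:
J = -3/2 (J = (-4 - 1*(-1))/2 = (-4 + 1)/2 = (1/2)*(-3) = -3/2 ≈ -1.5000)
z(A, D) = sqrt(-3 + D) (z(A, D) = sqrt(D - 3) = sqrt(-3 + D))
R(n) = -n - 3*I*sqrt(2)/2 (R(n) = -(n + sqrt(-3 - 3/2)) = -(n + sqrt(-9/2)) = -(n + 3*I*sqrt(2)/2) = -n - 3*I*sqrt(2)/2)
(4 - 4*1)*R(v(-4, -3)) + 15 = (4 - 4*1)*(-1*4 - 3*I*sqrt(2)/2) + 15 = (4 - 4)*(-4 - 3*I*sqrt(2)/2) + 15 = 0*(-4 - 3*I*sqrt(2)/2) + 15 = 0 + 15 = 15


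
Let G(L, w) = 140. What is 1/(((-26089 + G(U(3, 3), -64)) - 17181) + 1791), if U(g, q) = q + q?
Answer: -1/41339 ≈ -2.4190e-5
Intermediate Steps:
U(g, q) = 2*q
1/(((-26089 + G(U(3, 3), -64)) - 17181) + 1791) = 1/(((-26089 + 140) - 17181) + 1791) = 1/((-25949 - 17181) + 1791) = 1/(-43130 + 1791) = 1/(-41339) = -1/41339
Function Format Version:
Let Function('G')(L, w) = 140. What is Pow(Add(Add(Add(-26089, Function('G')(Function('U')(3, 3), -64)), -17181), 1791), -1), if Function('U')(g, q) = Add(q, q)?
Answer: Rational(-1, 41339) ≈ -2.4190e-5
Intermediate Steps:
Function('U')(g, q) = Mul(2, q)
Pow(Add(Add(Add(-26089, Function('G')(Function('U')(3, 3), -64)), -17181), 1791), -1) = Pow(Add(Add(Add(-26089, 140), -17181), 1791), -1) = Pow(Add(Add(-25949, -17181), 1791), -1) = Pow(Add(-43130, 1791), -1) = Pow(-41339, -1) = Rational(-1, 41339)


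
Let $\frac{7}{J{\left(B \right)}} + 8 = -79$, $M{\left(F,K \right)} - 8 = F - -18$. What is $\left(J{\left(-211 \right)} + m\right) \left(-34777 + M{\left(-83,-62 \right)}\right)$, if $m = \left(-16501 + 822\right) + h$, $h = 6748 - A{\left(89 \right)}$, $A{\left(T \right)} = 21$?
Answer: $\frac{27129799054}{87} \approx 3.1184 \cdot 10^{8}$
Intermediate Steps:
$M{\left(F,K \right)} = 26 + F$ ($M{\left(F,K \right)} = 8 + \left(F - -18\right) = 8 + \left(F + 18\right) = 8 + \left(18 + F\right) = 26 + F$)
$J{\left(B \right)} = - \frac{7}{87}$ ($J{\left(B \right)} = \frac{7}{-8 - 79} = \frac{7}{-87} = 7 \left(- \frac{1}{87}\right) = - \frac{7}{87}$)
$h = 6727$ ($h = 6748 - 21 = 6727$)
$m = -8952$ ($m = \left(-16501 + 822\right) + 6727 = -15679 + 6727 = -8952$)
$\left(J{\left(-211 \right)} + m\right) \left(-34777 + M{\left(-83,-62 \right)}\right) = \left(- \frac{7}{87} - 8952\right) \left(-34777 + \left(26 - 83\right)\right) = - \frac{778831 \left(-34777 - 57\right)}{87} = \left(- \frac{778831}{87}\right) \left(-34834\right) = \frac{27129799054}{87}$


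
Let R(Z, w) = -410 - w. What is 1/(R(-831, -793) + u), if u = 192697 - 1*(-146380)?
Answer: 1/339460 ≈ 2.9459e-6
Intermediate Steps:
u = 339077 (u = 192697 + 146380 = 339077)
1/(R(-831, -793) + u) = 1/((-410 - 1*(-793)) + 339077) = 1/((-410 + 793) + 339077) = 1/(383 + 339077) = 1/339460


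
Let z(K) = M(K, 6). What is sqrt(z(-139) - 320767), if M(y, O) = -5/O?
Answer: I*sqrt(11547642)/6 ≈ 566.36*I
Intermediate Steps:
z(K) = -5/6
sqrt(z(-139) - 320767) = sqrt(-5/6 - 320767) = sqrt(-1924607/6) = I*sqrt(11547642)/6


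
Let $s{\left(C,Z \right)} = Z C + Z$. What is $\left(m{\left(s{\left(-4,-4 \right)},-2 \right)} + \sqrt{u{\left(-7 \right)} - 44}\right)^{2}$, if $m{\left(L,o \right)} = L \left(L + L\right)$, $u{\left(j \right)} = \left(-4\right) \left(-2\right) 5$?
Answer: $82940 + 1152 i \approx 82940.0 + 1152.0 i$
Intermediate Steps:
$u{\left(j \right)} = 40$ ($u{\left(j \right)} = 8 \cdot 5 = 40$)
$s{\left(C,Z \right)} = Z + C Z$ ($s{\left(C,Z \right)} = C Z + Z = Z + C Z$)
$m{\left(L,o \right)} = 2 L^{2}$ ($m{\left(L,o \right)} = L 2 L = 2 L^{2}$)
$\left(m{\left(s{\left(-4,-4 \right)},-2 \right)} + \sqrt{u{\left(-7 \right)} - 44}\right)^{2} = \left(2 \left(- 4 \left(1 - 4\right)\right)^{2} + \sqrt{40 - 44}\right)^{2} = \left(2 \left(\left(-4\right) \left(-3\right)\right)^{2} + \sqrt{-4}\right)^{2} = \left(2 \cdot 12^{2} + 2 i\right)^{2} = \left(2 \cdot 144 + 2 i\right)^{2} = \left(288 + 2 i\right)^{2}$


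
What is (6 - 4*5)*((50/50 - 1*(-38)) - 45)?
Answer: 84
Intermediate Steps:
(6 - 4*5)*((50/50 - 1*(-38)) - 45) = (6 - 20)*((50*(1/50) + 38) - 45) = -14*((1 + 38) - 45) = -14*(39 - 45) = -14*(-6) = 84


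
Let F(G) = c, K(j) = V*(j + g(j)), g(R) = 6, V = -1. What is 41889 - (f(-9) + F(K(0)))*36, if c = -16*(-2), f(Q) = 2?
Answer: 40665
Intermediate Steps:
K(j) = -6 - j (K(j) = -(j + 6) = -(6 + j) = -6 - j)
c = 32 (c = -4*(-8) = 32)
F(G) = 32
41889 - (f(-9) + F(K(0)))*36 = 41889 - (2 + 32)*36 = 41889 - 34*36 = 41889 - 1*1224 = 41889 - 1224 = 40665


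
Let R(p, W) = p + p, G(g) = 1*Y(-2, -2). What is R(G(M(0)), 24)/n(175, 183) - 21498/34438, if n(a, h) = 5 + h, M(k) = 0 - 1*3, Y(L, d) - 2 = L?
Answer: -10749/17219 ≈ -0.62425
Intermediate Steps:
Y(L, d) = 2 + L
M(k) = -3 (M(k) = 0 - 3 = -3)
G(g) = 0 (G(g) = 1*(2 - 2) = 1*0 = 0)
R(p, W) = 2*p
R(G(M(0)), 24)/n(175, 183) - 21498/34438 = (2*0)/(5 + 183) - 21498/34438 = 0/188 - 21498*1/34438 = 0*(1/188) - 10749/17219 = 0 - 10749/17219 = -10749/17219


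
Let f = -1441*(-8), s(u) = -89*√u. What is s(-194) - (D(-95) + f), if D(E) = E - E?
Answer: -11528 - 89*I*√194 ≈ -11528.0 - 1239.6*I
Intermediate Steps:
D(E) = 0
f = 11528
s(-194) - (D(-95) + f) = -89*I*√194 - (0 + 11528) = -89*I*√194 - 1*11528 = -89*I*√194 - 11528 = -11528 - 89*I*√194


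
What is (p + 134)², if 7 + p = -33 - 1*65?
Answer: 841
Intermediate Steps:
p = -105 (p = -7 + (-33 - 1*65) = -7 + (-33 - 65) = -7 - 98 = -105)
(p + 134)² = (-105 + 134)² = 29² = 841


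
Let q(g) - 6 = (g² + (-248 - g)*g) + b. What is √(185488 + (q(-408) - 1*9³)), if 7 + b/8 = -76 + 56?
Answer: √285733 ≈ 534.54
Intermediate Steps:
b = -216 (b = -56 + 8*(-76 + 56) = -56 + 8*(-20) = -56 - 160 = -216)
q(g) = -210 + g² + g*(-248 - g) (q(g) = 6 + ((g² + (-248 - g)*g) - 216) = 6 + ((g² + g*(-248 - g)) - 216) = 6 + (-216 + g² + g*(-248 - g)) = -210 + g² + g*(-248 - g))
√(185488 + (q(-408) - 1*9³)) = √(185488 + ((-210 - 248*(-408)) - 1*9³)) = √(185488 + ((-210 + 101184) - 1*729)) = √(185488 + (100974 - 729)) = √(185488 + 100245) = √285733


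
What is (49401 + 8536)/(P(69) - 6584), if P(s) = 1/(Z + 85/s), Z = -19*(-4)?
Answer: -308746273/35086067 ≈ -8.7997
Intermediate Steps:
Z = 76
P(s) = 1/(76 + 85/s)
(49401 + 8536)/(P(69) - 6584) = (49401 + 8536)/(69/(85 + 76*69) - 6584) = 57937/(69/(85 + 5244) - 6584) = 57937/(69/5329 - 6584) = 57937/(-35086067/5329) = 57937*(-5329/35086067) = -308746273/35086067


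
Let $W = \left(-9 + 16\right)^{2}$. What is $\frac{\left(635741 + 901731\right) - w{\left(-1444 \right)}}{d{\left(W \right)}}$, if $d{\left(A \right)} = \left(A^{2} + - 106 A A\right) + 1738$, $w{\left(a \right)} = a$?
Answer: $- \frac{1538916}{250367} \approx -6.1466$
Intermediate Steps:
$W = 49$ ($W = 7^{2} = 49$)
$d{\left(A \right)} = 1738 - 105 A^{2}$ ($d{\left(A \right)} = \left(A^{2} - 106 A^{2}\right) + 1738 = - 105 A^{2} + 1738 = 1738 - 105 A^{2}$)
$\frac{\left(635741 + 901731\right) - w{\left(-1444 \right)}}{d{\left(W \right)}} = \frac{\left(635741 + 901731\right) - -1444}{1738 - 105 \cdot 49^{2}} = \frac{1537472 + 1444}{1738 - 252105} = \frac{1538916}{1738 - 252105} = \frac{1538916}{-250367} = 1538916 \left(- \frac{1}{250367}\right) = - \frac{1538916}{250367}$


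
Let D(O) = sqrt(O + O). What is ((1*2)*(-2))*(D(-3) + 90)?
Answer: -360 - 4*I*sqrt(6) ≈ -360.0 - 9.798*I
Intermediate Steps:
D(O) = sqrt(2)*sqrt(O) (D(O) = sqrt(2*O) = sqrt(2)*sqrt(O))
((1*2)*(-2))*(D(-3) + 90) = ((1*2)*(-2))*(sqrt(2)*sqrt(-3) + 90) = (2*(-2))*(sqrt(2)*(I*sqrt(3)) + 90) = -4*(I*sqrt(6) + 90) = -4*(90 + I*sqrt(6)) = -360 - 4*I*sqrt(6)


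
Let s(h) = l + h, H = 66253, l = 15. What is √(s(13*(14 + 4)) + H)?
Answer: √66502 ≈ 257.88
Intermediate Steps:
s(h) = 15 + h
√(s(13*(14 + 4)) + H) = √((15 + 13*(14 + 4)) + 66253) = √((15 + 13*18) + 66253) = √((15 + 234) + 66253) = √(249 + 66253) = √66502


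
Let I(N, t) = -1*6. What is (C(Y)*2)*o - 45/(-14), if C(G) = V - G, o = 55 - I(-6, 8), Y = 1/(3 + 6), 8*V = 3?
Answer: 8923/252 ≈ 35.409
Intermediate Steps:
I(N, t) = -6
V = 3/8 (V = (⅛)*3 = 3/8 ≈ 0.37500)
Y = ⅑ (Y = 1/9 = ⅑ ≈ 0.11111)
o = 61 (o = 55 - 1*(-6) = 55 + 6 = 61)
C(G) = 3/8 - G
(C(Y)*2)*o - 45/(-14) = ((3/8 - 1*⅑)*2)*61 - 45/(-14) = ((3/8 - ⅑)*2)*61 - 45*(-1/14) = ((19/72)*2)*61 + 45/14 = (19/36)*61 + 45/14 = 1159/36 + 45/14 = 8923/252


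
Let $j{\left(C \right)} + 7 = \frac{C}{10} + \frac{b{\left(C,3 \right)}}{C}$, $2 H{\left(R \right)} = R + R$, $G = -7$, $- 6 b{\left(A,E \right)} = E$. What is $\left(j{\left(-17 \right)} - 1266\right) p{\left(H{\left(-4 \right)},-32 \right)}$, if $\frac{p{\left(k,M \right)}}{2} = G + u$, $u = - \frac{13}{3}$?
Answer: $\frac{433388}{15} \approx 28893.0$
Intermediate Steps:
$b{\left(A,E \right)} = - \frac{E}{6}$
$H{\left(R \right)} = R$ ($H{\left(R \right)} = \frac{R + R}{2} = \frac{2 R}{2} = R$)
$u = - \frac{13}{3}$ ($u = \left(-13\right) \frac{1}{3} = - \frac{13}{3} \approx -4.3333$)
$j{\left(C \right)} = -7 - \frac{1}{2 C} + \frac{C}{10}$ ($j{\left(C \right)} = -7 + \left(\frac{C}{10} + \frac{\left(- \frac{1}{6}\right) 3}{C}\right) = -7 + \left(C \frac{1}{10} - \frac{1}{2 C}\right) = -7 + \left(\frac{C}{10} - \frac{1}{2 C}\right) = -7 + \left(- \frac{1}{2 C} + \frac{C}{10}\right) = -7 - \frac{1}{2 C} + \frac{C}{10}$)
$p{\left(k,M \right)} = - \frac{68}{3}$ ($p{\left(k,M \right)} = 2 \left(-7 - \frac{13}{3}\right) = 2 \left(- \frac{34}{3}\right) = - \frac{68}{3}$)
$\left(j{\left(-17 \right)} - 1266\right) p{\left(H{\left(-4 \right)},-32 \right)} = \left(\frac{-5 - 17 \left(-70 - 17\right)}{10 \left(-17\right)} - 1266\right) \left(- \frac{68}{3}\right) = \left(\frac{1}{10} \left(- \frac{1}{17}\right) \left(-5 - -1479\right) - 1266\right) \left(- \frac{68}{3}\right) = \left(\frac{1}{10} \left(- \frac{1}{17}\right) \left(-5 + 1479\right) - 1266\right) \left(- \frac{68}{3}\right) = \left(\frac{1}{10} \left(- \frac{1}{17}\right) 1474 - 1266\right) \left(- \frac{68}{3}\right) = \left(- \frac{737}{85} - 1266\right) \left(- \frac{68}{3}\right) = \left(- \frac{108347}{85}\right) \left(- \frac{68}{3}\right) = \frac{433388}{15}$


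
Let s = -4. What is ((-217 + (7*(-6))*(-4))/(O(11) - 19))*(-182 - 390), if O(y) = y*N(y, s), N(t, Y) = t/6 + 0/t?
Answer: 24024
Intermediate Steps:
N(t, Y) = t/6 (N(t, Y) = t*(1/6) + 0 = t/6 + 0 = t/6)
O(y) = y**2/6 (O(y) = y*(y/6) = y**2/6)
((-217 + (7*(-6))*(-4))/(O(11) - 19))*(-182 - 390) = ((-217 + (7*(-6))*(-4))/((1/6)*11**2 - 19))*(-182 - 390) = ((-217 - 42*(-4))/((1/6)*121 - 19))*(-572) = ((-217 + 168)/(121/6 - 19))*(-572) = -49/7/6*(-572) = -49*6/7*(-572) = -42*(-572) = 24024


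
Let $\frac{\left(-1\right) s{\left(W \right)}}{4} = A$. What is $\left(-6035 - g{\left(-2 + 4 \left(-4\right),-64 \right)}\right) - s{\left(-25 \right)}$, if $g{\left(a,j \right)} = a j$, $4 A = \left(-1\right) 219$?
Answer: $-7406$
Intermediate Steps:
$A = - \frac{219}{4}$ ($A = \frac{\left(-1\right) 219}{4} = \frac{1}{4} \left(-219\right) = - \frac{219}{4} \approx -54.75$)
$s{\left(W \right)} = 219$ ($s{\left(W \right)} = \left(-4\right) \left(- \frac{219}{4}\right) = 219$)
$\left(-6035 - g{\left(-2 + 4 \left(-4\right),-64 \right)}\right) - s{\left(-25 \right)} = \left(-6035 - \left(-2 + 4 \left(-4\right)\right) \left(-64\right)\right) - 219 = \left(-6035 - \left(-2 - 16\right) \left(-64\right)\right) - 219 = \left(-6035 - \left(-18\right) \left(-64\right)\right) - 219 = \left(-6035 - 1152\right) - 219 = -7187 - 219 = -7406$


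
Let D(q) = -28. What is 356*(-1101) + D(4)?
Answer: -391984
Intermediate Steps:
356*(-1101) + D(4) = 356*(-1101) - 28 = -391956 - 28 = -391984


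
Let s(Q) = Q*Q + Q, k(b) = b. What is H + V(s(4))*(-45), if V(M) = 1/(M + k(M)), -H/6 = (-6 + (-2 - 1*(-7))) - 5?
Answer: 279/8 ≈ 34.875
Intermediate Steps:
H = 36 (H = -6*((-6 + (-2 - 1*(-7))) - 5) = -6*((-6 + (-2 + 7)) - 5) = -6*((-6 + 5) - 5) = -6*(-1 - 5) = -6*(-6) = 36)
s(Q) = Q + Q² (s(Q) = Q² + Q = Q + Q²)
V(M) = 1/(2*M) (V(M) = 1/(M + M) = 1/(2*M))
H + V(s(4))*(-45) = 36 + (1/(2*((4*(1 + 4)))))*(-45) = 36 + (1/(2*((4*5))))*(-45) = 36 + ((½)/20)*(-45) = 36 + ((½)*(1/20))*(-45) = 36 + (1/40)*(-45) = 36 - 9/8 = 279/8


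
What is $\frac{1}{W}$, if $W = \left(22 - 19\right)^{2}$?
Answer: $\frac{1}{9} \approx 0.11111$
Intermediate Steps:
$W = 9$ ($W = 3^{2} = 9$)
$\frac{1}{W} = \frac{1}{9}$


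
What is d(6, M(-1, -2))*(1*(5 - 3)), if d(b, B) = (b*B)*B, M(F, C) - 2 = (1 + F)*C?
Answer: 48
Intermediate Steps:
M(F, C) = 2 + C*(1 + F) (M(F, C) = 2 + (1 + F)*C = 2 + C*(1 + F))
d(b, B) = b*B**2 (d(b, B) = (B*b)*B = b*B**2)
d(6, M(-1, -2))*(1*(5 - 3)) = (6*(2 - 2 - 2*(-1))**2)*(1*(5 - 3)) = (6*(2 - 2 + 2)**2)*(1*2) = (6*2**2)*2 = (6*4)*2 = 24*2 = 48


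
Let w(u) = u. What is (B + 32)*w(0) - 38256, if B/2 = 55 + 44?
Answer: -38256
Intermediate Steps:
B = 198 (B = 2*(55 + 44) = 2*99 = 198)
(B + 32)*w(0) - 38256 = (198 + 32)*0 - 38256 = 230*0 - 38256 = 0 - 38256 = -38256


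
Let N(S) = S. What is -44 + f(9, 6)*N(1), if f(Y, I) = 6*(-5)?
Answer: -74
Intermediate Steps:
f(Y, I) = -30
-44 + f(9, 6)*N(1) = -44 - 30*1 = -44 - 30 = -74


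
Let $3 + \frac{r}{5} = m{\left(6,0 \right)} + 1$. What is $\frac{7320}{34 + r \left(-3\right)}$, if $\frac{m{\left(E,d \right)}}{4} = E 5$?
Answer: $- \frac{915}{217} \approx -4.2166$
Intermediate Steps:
$m{\left(E,d \right)} = 20 E$ ($m{\left(E,d \right)} = 4 E 5 = 4 \cdot 5 E = 20 E$)
$r = 590$ ($r = -15 + 5 \left(20 \cdot 6 + 1\right) = -15 + 5 \left(120 + 1\right) = -15 + 5 \cdot 121 = -15 + 605 = 590$)
$\frac{7320}{34 + r \left(-3\right)} = \frac{7320}{34 + 590 \left(-3\right)} = \frac{7320}{34 - 1770} = \frac{7320}{-1736} = 7320 \left(- \frac{1}{1736}\right) = - \frac{915}{217}$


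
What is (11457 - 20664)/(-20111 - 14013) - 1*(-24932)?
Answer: 850788775/34124 ≈ 24932.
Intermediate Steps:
(11457 - 20664)/(-20111 - 14013) - 1*(-24932) = -9207/(-34124) + 24932 = -9207*(-1/34124) + 24932 = 9207/34124 + 24932 = 850788775/34124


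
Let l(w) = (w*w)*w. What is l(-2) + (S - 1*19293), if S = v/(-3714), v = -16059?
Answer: -23889285/1238 ≈ -19297.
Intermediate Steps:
l(w) = w**3 (l(w) = w**2*w = w**3)
S = 5353/1238 (S = -16059/(-3714) = -16059*(-1/3714) = 5353/1238 ≈ 4.3239)
l(-2) + (S - 1*19293) = (-2)**3 + (5353/1238 - 1*19293) = -8 + (5353/1238 - 19293) = -8 - 23879381/1238 = -23889285/1238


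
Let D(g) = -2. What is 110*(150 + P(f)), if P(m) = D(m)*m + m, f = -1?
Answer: 16610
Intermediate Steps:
P(m) = -m (P(m) = -2*m + m = -m)
110*(150 + P(f)) = 110*(150 - 1*(-1)) = 110*(150 + 1) = 110*151 = 16610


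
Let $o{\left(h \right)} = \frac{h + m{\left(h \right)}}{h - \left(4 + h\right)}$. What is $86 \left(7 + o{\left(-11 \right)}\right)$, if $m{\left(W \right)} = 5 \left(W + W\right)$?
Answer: $\frac{6407}{2} \approx 3203.5$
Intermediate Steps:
$m{\left(W \right)} = 10 W$ ($m{\left(W \right)} = 5 \cdot 2 W = 10 W$)
$o{\left(h \right)} = - \frac{11 h}{4}$ ($o{\left(h \right)} = \frac{h + 10 h}{h - \left(4 + h\right)} = \frac{11 h}{-4} = 11 h \left(- \frac{1}{4}\right) = - \frac{11 h}{4}$)
$86 \left(7 + o{\left(-11 \right)}\right) = 86 \left(7 - - \frac{121}{4}\right) = 86 \left(7 + \frac{121}{4}\right) = 86 \cdot \frac{149}{4} = \frac{6407}{2}$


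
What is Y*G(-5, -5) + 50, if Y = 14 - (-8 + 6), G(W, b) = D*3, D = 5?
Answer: 290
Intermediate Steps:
G(W, b) = 15 (G(W, b) = 5*3 = 15)
Y = 16 (Y = 14 - 1*(-2) = 14 + 2 = 16)
Y*G(-5, -5) + 50 = 16*15 + 50 = 240 + 50 = 290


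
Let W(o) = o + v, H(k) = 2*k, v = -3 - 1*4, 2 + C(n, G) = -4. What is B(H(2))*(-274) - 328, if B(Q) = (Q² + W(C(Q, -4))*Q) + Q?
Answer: 8440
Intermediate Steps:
C(n, G) = -6 (C(n, G) = -2 - 4 = -6)
v = -7 (v = -3 - 4 = -7)
W(o) = -7 + o (W(o) = o - 7 = -7 + o)
B(Q) = Q² - 12*Q (B(Q) = (Q² + (-7 - 6)*Q) + Q = (Q² - 13*Q) + Q = Q² - 12*Q)
B(H(2))*(-274) - 328 = ((2*2)*(-12 + 2*2))*(-274) - 328 = (4*(-12 + 4))*(-274) - 328 = (4*(-8))*(-274) - 328 = -32*(-274) - 328 = 8768 - 328 = 8440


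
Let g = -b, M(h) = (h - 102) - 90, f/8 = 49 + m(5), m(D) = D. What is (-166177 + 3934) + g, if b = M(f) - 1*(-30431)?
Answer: -192914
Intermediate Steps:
f = 432 (f = 8*(49 + 5) = 8*54 = 432)
M(h) = -192 + h (M(h) = (-102 + h) - 90 = -192 + h)
b = 30671 (b = (-192 + 432) - 1*(-30431) = 240 + 30431 = 30671)
g = -30671 (g = -1*30671 = -30671)
(-166177 + 3934) + g = (-166177 + 3934) - 30671 = -162243 - 30671 = -192914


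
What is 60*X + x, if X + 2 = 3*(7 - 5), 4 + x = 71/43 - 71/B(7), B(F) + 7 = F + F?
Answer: 68480/301 ≈ 227.51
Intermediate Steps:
B(F) = -7 + 2*F (B(F) = -7 + (F + F) = -7 + 2*F)
x = -3760/301 (x = -4 + (71/43 - 71/(-7 + 2*7)) = -4 + (71*(1/43) - 71/(-7 + 14)) = -4 + (71/43 - 71/7) = -4 - 2556/301 = -3760/301 ≈ -12.492)
X = 4 (X = -2 + 3*(7 - 5) = -2 + 3*2 = -2 + 6 = 4)
60*X + x = 60*4 - 3760/301 = 240 - 3760/301 = 68480/301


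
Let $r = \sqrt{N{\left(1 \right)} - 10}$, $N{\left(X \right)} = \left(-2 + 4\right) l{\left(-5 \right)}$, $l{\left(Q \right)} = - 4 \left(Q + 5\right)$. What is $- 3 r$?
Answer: $- 3 i \sqrt{10} \approx - 9.4868 i$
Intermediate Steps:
$l{\left(Q \right)} = -20 - 4 Q$ ($l{\left(Q \right)} = - 4 \left(5 + Q\right) = -20 - 4 Q$)
$N{\left(X \right)} = 0$ ($N{\left(X \right)} = \left(-2 + 4\right) \left(-20 - -20\right) = 2 \left(-20 + 20\right) = 2 \cdot 0 = 0$)
$r = i \sqrt{10}$ ($r = \sqrt{0 - 10} = \sqrt{-10} = i \sqrt{10} \approx 3.1623 i$)
$- 3 r = - 3 i \sqrt{10}$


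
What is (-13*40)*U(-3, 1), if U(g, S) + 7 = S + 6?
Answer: 0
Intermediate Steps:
U(g, S) = -1 + S (U(g, S) = -7 + (S + 6) = -7 + (6 + S) = -1 + S)
(-13*40)*U(-3, 1) = (-13*40)*(-1 + 1) = -520*0 = 0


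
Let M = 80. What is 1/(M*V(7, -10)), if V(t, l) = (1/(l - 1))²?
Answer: 121/80 ≈ 1.5125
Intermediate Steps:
V(t, l) = (-1 + l)⁻² (V(t, l) = (1/(-1 + l))² = (-1 + l)⁻²)
1/(M*V(7, -10)) = 1/(80/(-1 - 10)²) = 1/(80/(-11)²) = 1/(80*(1/121)) = 1/(80/121) = 121/80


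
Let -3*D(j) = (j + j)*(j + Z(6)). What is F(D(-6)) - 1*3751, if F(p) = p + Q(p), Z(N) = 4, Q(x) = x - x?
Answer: -3759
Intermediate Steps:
Q(x) = 0
D(j) = -2*j*(4 + j)/3 (D(j) = -(j + j)*(j + 4)/3 = -2*j*(4 + j)/3)
F(p) = p (F(p) = p + 0 = p)
F(D(-6)) - 1*3751 = -2/3*(-6)*(4 - 6) - 1*3751 = -2/3*(-6)*(-2) - 3751 = -8 - 3751 = -3759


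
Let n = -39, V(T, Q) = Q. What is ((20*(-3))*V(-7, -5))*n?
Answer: -11700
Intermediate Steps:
((20*(-3))*V(-7, -5))*n = ((20*(-3))*(-5))*(-39) = -60*(-5)*(-39) = 300*(-39) = -11700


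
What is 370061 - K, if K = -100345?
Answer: 470406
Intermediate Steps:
370061 - K = 370061 - 1*(-100345) = 370061 + 100345 = 470406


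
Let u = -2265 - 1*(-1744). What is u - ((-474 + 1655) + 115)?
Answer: -1817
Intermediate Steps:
u = -521 (u = -2265 + 1744 = -521)
u - ((-474 + 1655) + 115) = -521 - ((-474 + 1655) + 115) = -521 - (1181 + 115) = -521 - 1*1296 = -521 - 1296 = -1817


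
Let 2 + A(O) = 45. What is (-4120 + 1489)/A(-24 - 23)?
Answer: -2631/43 ≈ -61.186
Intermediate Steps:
A(O) = 43 (A(O) = -2 + 45 = 43)
(-4120 + 1489)/A(-24 - 23) = (-4120 + 1489)/43 = -2631*1/43 = -2631/43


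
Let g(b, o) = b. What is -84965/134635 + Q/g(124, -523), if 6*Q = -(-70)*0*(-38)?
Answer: -16993/26927 ≈ -0.63108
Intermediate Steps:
Q = 0 (Q = (-(-70)*0*(-38))/6 = (-70*0*(-38))/6 = (0*(-38))/6 = (⅙)*0 = 0)
-84965/134635 + Q/g(124, -523) = -84965/134635 + 0/124 = -84965*1/134635 + 0*(1/124) = -16993/26927 + 0 = -16993/26927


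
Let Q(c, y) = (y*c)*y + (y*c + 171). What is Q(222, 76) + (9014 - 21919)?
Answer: 1286410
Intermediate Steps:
Q(c, y) = 171 + c*y + c*y² (Q(c, y) = (c*y)*y + (c*y + 171) = c*y² + (171 + c*y) = 171 + c*y + c*y²)
Q(222, 76) + (9014 - 21919) = (171 + 222*76 + 222*76²) + (9014 - 21919) = (171 + 16872 + 222*5776) - 12905 = (171 + 16872 + 1282272) - 12905 = 1299315 - 12905 = 1286410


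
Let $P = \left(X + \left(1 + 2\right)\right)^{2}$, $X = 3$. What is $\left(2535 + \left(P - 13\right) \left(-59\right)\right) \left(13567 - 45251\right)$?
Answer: $-37323752$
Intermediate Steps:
$P = 36$ ($P = \left(3 + \left(1 + 2\right)\right)^{2} = \left(3 + 3\right)^{2} = 6^{2} = 36$)
$\left(2535 + \left(P - 13\right) \left(-59\right)\right) \left(13567 - 45251\right) = \left(2535 + \left(36 - 13\right) \left(-59\right)\right) \left(13567 - 45251\right) = \left(2535 + 23 \left(-59\right)\right) \left(-31684\right) = \left(2535 - 1357\right) \left(-31684\right) = 1178 \left(-31684\right) = -37323752$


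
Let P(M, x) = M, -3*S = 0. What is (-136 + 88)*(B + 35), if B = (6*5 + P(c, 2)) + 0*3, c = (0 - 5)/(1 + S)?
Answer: -2880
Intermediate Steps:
S = 0 (S = -1/3*0 = 0)
c = -5 (c = (0 - 5)/(1 + 0) = -5/1 = -5*1 = -5)
B = 25 (B = (6*5 - 5) + 0*3 = (30 - 5) + 0 = 25 + 0 = 25)
(-136 + 88)*(B + 35) = (-136 + 88)*(25 + 35) = -48*60 = -2880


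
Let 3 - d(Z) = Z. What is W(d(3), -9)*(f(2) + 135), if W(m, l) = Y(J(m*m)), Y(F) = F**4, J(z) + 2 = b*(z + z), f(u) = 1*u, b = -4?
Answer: 2192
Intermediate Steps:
d(Z) = 3 - Z
f(u) = u
J(z) = -2 - 8*z (J(z) = -2 - 4*(z + z) = -2 - 8*z)
W(m, l) = (-2 - 8*m**2)**4 (W(m, l) = (-2 - 8*m*m)**4 = (-2 - 8*m**2)**4)
W(d(3), -9)*(f(2) + 135) = (16*(1 + 4*(3 - 1*3)**2)**4)*(2 + 135) = (16*(1 + 4*(3 - 3)**2)**4)*137 = (16*(1 + 4*0**2)**4)*137 = (16*(1 + 4*0)**4)*137 = (16*(1 + 0)**4)*137 = (16*1**4)*137 = (16*1)*137 = 16*137 = 2192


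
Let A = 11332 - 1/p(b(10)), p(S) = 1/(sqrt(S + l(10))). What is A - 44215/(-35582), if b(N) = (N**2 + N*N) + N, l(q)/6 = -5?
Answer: 403259439/35582 - 6*sqrt(5) ≈ 11320.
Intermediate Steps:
l(q) = -30 (l(q) = 6*(-5) = -30)
b(N) = N + 2*N**2 (b(N) = (N**2 + N**2) + N = 2*N**2 + N = N + 2*N**2)
p(S) = 1/sqrt(-30 + S) (p(S) = 1/(sqrt(S - 30)) = 1/(sqrt(-30 + S)) = 1/sqrt(-30 + S))
A = 11332 - 6*sqrt(5) (A = 11332 - 1/(1/sqrt(-30 + 10*(1 + 2*10))) = 11332 - 1/(1/sqrt(-30 + 10*(1 + 20))) = 11332 - 1/(1/sqrt(-30 + 10*21)) = 11332 - 1/(1/sqrt(-30 + 210)) = 11332 - 1/(1/sqrt(180)) = 11332 - 1/(sqrt(5)/30) = 11332 - 6*sqrt(5) ≈ 11319.)
A - 44215/(-35582) = (11332 - 6*sqrt(5)) - 44215/(-35582) = (11332 - 6*sqrt(5)) - 44215*(-1)/35582 = (11332 - 6*sqrt(5)) - 1*(-44215/35582) = (11332 - 6*sqrt(5)) + 44215/35582 = 403259439/35582 - 6*sqrt(5)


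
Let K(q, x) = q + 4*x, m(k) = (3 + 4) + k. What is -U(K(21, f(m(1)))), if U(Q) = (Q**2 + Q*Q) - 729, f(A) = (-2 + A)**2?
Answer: -53721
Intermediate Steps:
m(k) = 7 + k
U(Q) = -729 + 2*Q**2 (U(Q) = (Q**2 + Q**2) - 729 = 2*Q**2 - 729 = -729 + 2*Q**2)
-U(K(21, f(m(1)))) = -(-729 + 2*(21 + 4*(-2 + (7 + 1))**2)**2) = -(-729 + 2*(21 + 4*(-2 + 8)**2)**2) = -(-729 + 2*(21 + 4*6**2)**2) = -(-729 + 2*(21 + 4*36)**2) = -(-729 + 2*(21 + 144)**2) = -(-729 + 2*165**2) = -(-729 + 2*27225) = -(-729 + 54450) = -1*53721 = -53721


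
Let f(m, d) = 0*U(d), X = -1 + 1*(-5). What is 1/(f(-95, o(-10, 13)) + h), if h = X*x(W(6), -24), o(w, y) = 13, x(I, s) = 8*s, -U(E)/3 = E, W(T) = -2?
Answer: 1/1152 ≈ 0.00086806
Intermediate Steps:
U(E) = -3*E
X = -6 (X = -1 - 5 = -6)
f(m, d) = 0 (f(m, d) = 0*(-3*d) = 0)
h = 1152 (h = -48*(-24) = -6*(-192) = 1152)
1/(f(-95, o(-10, 13)) + h) = 1/(0 + 1152) = 1/1152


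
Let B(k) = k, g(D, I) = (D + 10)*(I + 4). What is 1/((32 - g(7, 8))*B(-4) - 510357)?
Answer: -1/509669 ≈ -1.9621e-6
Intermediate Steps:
g(D, I) = (4 + I)*(10 + D) (g(D, I) = (10 + D)*(4 + I) = (4 + I)*(10 + D))
1/((32 - g(7, 8))*B(-4) - 510357) = 1/((32 - (40 + 4*7 + 10*8 + 7*8))*(-4) - 510357) = 1/((32 - (40 + 28 + 80 + 56))*(-4) - 510357) = 1/((32 - 1*204)*(-4) - 510357) = 1/((32 - 204)*(-4) - 510357) = 1/(-172*(-4) - 510357) = 1/(688 - 510357) = 1/(-509669) = -1/509669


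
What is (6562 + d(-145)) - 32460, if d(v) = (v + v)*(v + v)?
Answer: 58202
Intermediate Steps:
d(v) = 4*v² (d(v) = (2*v)*(2*v) = 4*v²)
(6562 + d(-145)) - 32460 = (6562 + 4*(-145)²) - 32460 = (6562 + 4*21025) - 32460 = (6562 + 84100) - 32460 = 90662 - 32460 = 58202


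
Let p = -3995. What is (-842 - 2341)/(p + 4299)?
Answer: -3183/304 ≈ -10.470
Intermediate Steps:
(-842 - 2341)/(p + 4299) = (-842 - 2341)/(-3995 + 4299) = -3183/304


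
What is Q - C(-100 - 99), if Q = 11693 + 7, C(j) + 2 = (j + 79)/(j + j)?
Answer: 2328638/199 ≈ 11702.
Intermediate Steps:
C(j) = -2 + (79 + j)/(2*j) (C(j) = -2 + (j + 79)/(j + j) = -2 + (79 + j)/((2*j)) = -2 + (79 + j)*(1/(2*j)) = -2 + (79 + j)/(2*j))
Q = 11700
Q - C(-100 - 99) = 11700 - (79 - 3*(-100 - 99))/(2*(-100 - 99)) = 11700 - (79 - 3*(-199))/(2*(-199)) = 11700 - (-1)*(79 + 597)/(2*199) = 11700 - (-1)*676/(2*199) = 11700 - 1*(-338/199) = 11700 + 338/199 = 2328638/199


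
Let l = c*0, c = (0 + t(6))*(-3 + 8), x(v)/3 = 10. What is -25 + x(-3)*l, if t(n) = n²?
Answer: -25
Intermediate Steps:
x(v) = 30 (x(v) = 3*10 = 30)
c = 180 (c = (0 + 6²)*(-3 + 8) = (0 + 36)*5 = 36*5 = 180)
l = 0 (l = 180*0 = 0)
-25 + x(-3)*l = -25 + 30*0 = -25 + 0 = -25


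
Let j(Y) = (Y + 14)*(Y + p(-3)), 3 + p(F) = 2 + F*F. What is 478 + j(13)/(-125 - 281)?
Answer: 27643/58 ≈ 476.60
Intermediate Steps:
p(F) = -1 + F**2 (p(F) = -3 + (2 + F*F) = -3 + (2 + F**2) = -1 + F**2)
j(Y) = (8 + Y)*(14 + Y) (j(Y) = (Y + 14)*(Y + (-1 + (-3)**2)) = (14 + Y)*(Y + (-1 + 9)) = (14 + Y)*(Y + 8) = (14 + Y)*(8 + Y) = (8 + Y)*(14 + Y))
478 + j(13)/(-125 - 281) = 478 + (112 + 13**2 + 22*13)/(-125 - 281) = 478 + (112 + 169 + 286)/(-406) = 478 - 1/406*567 = 478 - 81/58 = 27643/58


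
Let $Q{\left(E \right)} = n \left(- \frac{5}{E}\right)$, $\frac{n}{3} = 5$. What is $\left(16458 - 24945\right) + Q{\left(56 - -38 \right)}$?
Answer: $- \frac{797853}{94} \approx -8487.8$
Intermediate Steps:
$n = 15$ ($n = 3 \cdot 5 = 15$)
$Q{\left(E \right)} = - \frac{75}{E}$ ($Q{\left(E \right)} = 15 \left(- \frac{5}{E}\right) = - \frac{75}{E}$)
$\left(16458 - 24945\right) + Q{\left(56 - -38 \right)} = \left(16458 - 24945\right) - \frac{75}{56 - -38} = -8487 - \frac{75}{56 + 38} = -8487 - \frac{75}{94} = - \frac{797853}{94}$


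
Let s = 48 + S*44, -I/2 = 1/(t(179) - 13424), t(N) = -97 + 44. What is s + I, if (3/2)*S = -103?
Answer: -120214834/40431 ≈ -2973.3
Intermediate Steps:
S = -206/3 (S = (2/3)*(-103) = -206/3 ≈ -68.667)
t(N) = -53
I = 2/13477 (I = -2/(-53 - 13424) = -2/(-13477) = -2*(-1/13477) = 2/13477 ≈ 0.00014840)
s = -8920/3 (s = 48 - 206/3*44 = 48 - 9064/3 = -8920/3 ≈ -2973.3)
s + I = -8920/3 + 2/13477 = -120214834/40431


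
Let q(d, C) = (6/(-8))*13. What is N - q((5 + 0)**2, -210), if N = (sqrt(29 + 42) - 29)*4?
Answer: -425/4 + 4*sqrt(71) ≈ -72.545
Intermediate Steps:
q(d, C) = -39/4 (q(d, C) = (6*(-1/8))*13 = -3/4*13 = -39/4)
N = -116 + 4*sqrt(71) (N = (sqrt(71) - 29)*4 = (-29 + sqrt(71))*4 = -116 + 4*sqrt(71) ≈ -82.295)
N - q((5 + 0)**2, -210) = (-116 + 4*sqrt(71)) - 1*(-39/4) = (-116 + 4*sqrt(71)) + 39/4 = -425/4 + 4*sqrt(71)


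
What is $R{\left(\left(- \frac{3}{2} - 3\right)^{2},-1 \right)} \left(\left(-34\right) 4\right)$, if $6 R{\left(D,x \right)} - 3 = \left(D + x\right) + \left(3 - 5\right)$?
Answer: $-459$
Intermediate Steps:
$R{\left(D,x \right)} = \frac{1}{6} + \frac{D}{6} + \frac{x}{6}$ ($R{\left(D,x \right)} = \frac{1}{2} + \frac{\left(D + x\right) + \left(3 - 5\right)}{6} = \frac{1}{2} + \frac{\left(D + x\right) - 2}{6} = \frac{1}{2} + \frac{-2 + D + x}{6} = \frac{1}{2} + \left(- \frac{1}{3} + \frac{D}{6} + \frac{x}{6}\right) = \frac{1}{6} + \frac{D}{6} + \frac{x}{6}$)
$R{\left(\left(- \frac{3}{2} - 3\right)^{2},-1 \right)} \left(\left(-34\right) 4\right) = \left(\frac{1}{6} + \frac{\left(- \frac{3}{2} - 3\right)^{2}}{6} + \frac{1}{6} \left(-1\right)\right) \left(\left(-34\right) 4\right) = \left(\frac{1}{6} + \frac{\left(\left(-3\right) \frac{1}{2} - 3\right)^{2}}{6} - \frac{1}{6}\right) \left(-136\right) = \left(\frac{1}{6} + \frac{\left(- \frac{3}{2} - 3\right)^{2}}{6} - \frac{1}{6}\right) \left(-136\right) = \left(\frac{1}{6} + \frac{\left(- \frac{9}{2}\right)^{2}}{6} - \frac{1}{6}\right) \left(-136\right) = \left(\frac{1}{6} + \frac{1}{6} \cdot \frac{81}{4} - \frac{1}{6}\right) \left(-136\right) = \left(\frac{1}{6} + \frac{27}{8} - \frac{1}{6}\right) \left(-136\right) = \frac{27}{8} \left(-136\right) = -459$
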